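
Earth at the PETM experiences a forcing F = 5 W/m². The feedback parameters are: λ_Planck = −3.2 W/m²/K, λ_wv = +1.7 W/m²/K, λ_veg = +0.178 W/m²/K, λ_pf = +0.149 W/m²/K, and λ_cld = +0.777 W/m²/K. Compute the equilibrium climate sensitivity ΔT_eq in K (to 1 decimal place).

Net feedback parameter λ = (−3.2) + (+1.7) + (+0.178) + (+0.149) + (+0.777) = -0.396 W/m²/K.
ΔT = −F/λ = −5/(-0.396) = 12.6 K.

12.6 K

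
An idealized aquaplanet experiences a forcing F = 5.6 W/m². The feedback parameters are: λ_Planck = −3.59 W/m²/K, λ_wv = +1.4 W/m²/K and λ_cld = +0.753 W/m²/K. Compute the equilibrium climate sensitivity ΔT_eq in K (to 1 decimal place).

3.9 K

Net feedback parameter λ = (−3.59) + (+1.4) + (+0.753) = -1.437 W/m²/K.
ΔT = −F/λ = −5.6/(-1.437) = 3.9 K.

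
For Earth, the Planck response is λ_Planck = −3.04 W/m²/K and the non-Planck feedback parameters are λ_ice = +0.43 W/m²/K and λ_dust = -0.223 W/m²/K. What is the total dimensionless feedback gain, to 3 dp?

Convert to gains: g_ice = 0.43/3.04 = 0.1414; g_dust = -0.223/3.04 = -0.07336.
Total gain g = 0.06804.

0.068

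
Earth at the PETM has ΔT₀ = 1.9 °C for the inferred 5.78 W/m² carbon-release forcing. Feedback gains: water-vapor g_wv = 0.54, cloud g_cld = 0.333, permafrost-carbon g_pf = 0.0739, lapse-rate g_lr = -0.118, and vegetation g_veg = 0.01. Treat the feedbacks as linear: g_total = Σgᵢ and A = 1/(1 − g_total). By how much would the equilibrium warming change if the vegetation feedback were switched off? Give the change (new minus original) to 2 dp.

Original: g = 0.8389, ΔT = 1.9/(1−0.8389) = 11.7939 °C.
Without vegetation: g' = 0.8289, ΔT' = 1.9/(1−0.8289) = 11.1046 °C.
Change = 11.1046 − 11.7939 = -0.69 °C.

-0.69 °C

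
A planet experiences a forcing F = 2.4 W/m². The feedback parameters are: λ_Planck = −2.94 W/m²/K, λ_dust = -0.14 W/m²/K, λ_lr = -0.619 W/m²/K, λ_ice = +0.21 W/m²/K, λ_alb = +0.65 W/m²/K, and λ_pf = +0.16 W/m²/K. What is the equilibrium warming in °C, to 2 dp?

0.90 °C

Net feedback parameter λ = (−2.94) + (-0.14) + (-0.619) + (+0.21) + (+0.65) + (+0.16) = -2.679 W/m²/K.
ΔT = −F/λ = −2.4/(-2.679) = 0.90 °C.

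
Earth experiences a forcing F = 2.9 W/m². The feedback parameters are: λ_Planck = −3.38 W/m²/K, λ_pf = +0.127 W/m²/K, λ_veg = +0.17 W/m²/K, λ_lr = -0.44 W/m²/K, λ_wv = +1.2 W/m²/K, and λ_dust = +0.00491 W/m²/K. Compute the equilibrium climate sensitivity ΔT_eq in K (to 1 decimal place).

Net feedback parameter λ = (−3.38) + (+0.127) + (+0.17) + (-0.44) + (+1.2) + (+0.00491) = -2.31809 W/m²/K.
ΔT = −F/λ = −2.9/(-2.31809) = 1.3 K.

1.3 K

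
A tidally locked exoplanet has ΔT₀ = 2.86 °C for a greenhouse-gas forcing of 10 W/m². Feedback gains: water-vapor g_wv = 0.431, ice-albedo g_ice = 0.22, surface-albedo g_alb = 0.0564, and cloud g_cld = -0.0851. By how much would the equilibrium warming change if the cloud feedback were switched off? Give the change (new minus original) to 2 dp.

Original: g = 0.6223, ΔT = 2.86/(1−0.6223) = 7.5721 °C.
Without cloud: g' = 0.7074, ΔT' = 2.86/(1−0.7074) = 9.7744 °C.
Change = 9.7744 − 7.5721 = 2.20 °C.

2.20 °C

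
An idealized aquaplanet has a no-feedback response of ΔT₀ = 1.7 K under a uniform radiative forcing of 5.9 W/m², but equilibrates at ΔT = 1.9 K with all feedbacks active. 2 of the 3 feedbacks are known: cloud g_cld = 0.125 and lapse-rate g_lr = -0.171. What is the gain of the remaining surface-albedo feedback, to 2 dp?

Amplification A = ΔT/ΔT₀ = 1.9/1.7 = 1.118.
Total gain g = 1 − 1/A = 1 − 1/1.118 = 0.1055.
Known gains sum to 0.125 − 0.171 = -0.046.
g_alb = 0.1055 + 0.046 = 0.15.

0.15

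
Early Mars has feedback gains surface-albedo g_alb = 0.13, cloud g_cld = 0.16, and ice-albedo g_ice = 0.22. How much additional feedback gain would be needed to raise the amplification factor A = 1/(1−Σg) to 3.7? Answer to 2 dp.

0.22

Current total gain = 0.51.
Target gain for A = 3.7: g* = 1 − 1/3.7 = 0.7297.
Additional gain needed = 0.7297 − 0.51 = 0.22.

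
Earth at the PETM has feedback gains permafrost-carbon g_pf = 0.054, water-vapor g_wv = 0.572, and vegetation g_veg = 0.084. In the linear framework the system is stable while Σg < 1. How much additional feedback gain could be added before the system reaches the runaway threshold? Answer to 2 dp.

0.29

Current total gain = 0.054 + 0.572 + 0.084 = 0.71.
Margin to runaway = 1 − 0.71 = 0.29.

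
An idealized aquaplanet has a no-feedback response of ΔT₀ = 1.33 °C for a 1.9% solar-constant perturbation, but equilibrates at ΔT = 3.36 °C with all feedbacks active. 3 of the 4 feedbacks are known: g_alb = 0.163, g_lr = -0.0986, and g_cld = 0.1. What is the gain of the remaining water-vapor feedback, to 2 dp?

Amplification A = ΔT/ΔT₀ = 3.36/1.33 = 2.526.
Total gain g = 1 − 1/A = 1 − 1/2.526 = 0.6041.
Known gains sum to 0.163 − 0.0986 + 0.1 = 0.1644.
g_wv = 0.6041 − 0.1644 = 0.44.

0.44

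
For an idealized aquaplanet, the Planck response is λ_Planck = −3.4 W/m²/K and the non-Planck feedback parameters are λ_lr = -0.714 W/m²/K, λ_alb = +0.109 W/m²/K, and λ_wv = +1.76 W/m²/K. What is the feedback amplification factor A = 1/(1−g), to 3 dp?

1.514

Convert to gains: g_lr = -0.714/3.4 = -0.21; g_alb = 0.109/3.4 = 0.03206; g_wv = 1.76/3.4 = 0.5176.
Total gain g = 0.33966.
A = 1/(1 − 0.33966) = 1.514.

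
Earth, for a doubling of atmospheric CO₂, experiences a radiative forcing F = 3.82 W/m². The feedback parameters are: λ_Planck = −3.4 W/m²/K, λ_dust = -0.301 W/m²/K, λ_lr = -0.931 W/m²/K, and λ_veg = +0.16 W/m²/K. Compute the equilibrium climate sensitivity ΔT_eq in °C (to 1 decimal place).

Net feedback parameter λ = (−3.4) + (-0.301) + (-0.931) + (+0.16) = -4.472 W/m²/K.
ΔT = −F/λ = −3.82/(-4.472) = 0.9 °C.

0.9 °C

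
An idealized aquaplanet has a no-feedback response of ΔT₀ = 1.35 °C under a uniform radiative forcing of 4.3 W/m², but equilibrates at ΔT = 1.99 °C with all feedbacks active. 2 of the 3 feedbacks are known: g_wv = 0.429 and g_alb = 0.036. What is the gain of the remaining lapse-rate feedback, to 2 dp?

Amplification A = ΔT/ΔT₀ = 1.99/1.35 = 1.474.
Total gain g = 1 − 1/A = 1 − 1/1.474 = 0.3216.
Known gains sum to 0.429 + 0.036 = 0.465.
g_lr = 0.3216 − 0.465 = -0.14.

-0.14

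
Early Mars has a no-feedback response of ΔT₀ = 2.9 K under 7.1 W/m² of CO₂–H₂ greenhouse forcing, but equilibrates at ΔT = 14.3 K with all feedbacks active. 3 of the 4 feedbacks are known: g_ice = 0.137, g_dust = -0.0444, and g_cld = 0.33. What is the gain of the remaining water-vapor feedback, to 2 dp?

0.37

Amplification A = ΔT/ΔT₀ = 14.3/2.9 = 4.931.
Total gain g = 1 − 1/A = 1 − 1/4.931 = 0.7972.
Known gains sum to 0.137 − 0.0444 + 0.33 = 0.4226.
g_wv = 0.7972 − 0.4226 = 0.37.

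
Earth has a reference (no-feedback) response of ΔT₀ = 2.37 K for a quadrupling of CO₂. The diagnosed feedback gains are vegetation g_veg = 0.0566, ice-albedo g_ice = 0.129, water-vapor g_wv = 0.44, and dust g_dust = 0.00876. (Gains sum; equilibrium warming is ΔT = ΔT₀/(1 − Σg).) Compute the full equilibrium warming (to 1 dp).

Total gain g = 0.0566 + 0.129 + 0.44 + 0.00876 = 0.63436.
Amplification A = 1/(1 − 0.63436) = 2.735.
ΔT = 2.37 × 2.735 = 6.5 K.

6.5 K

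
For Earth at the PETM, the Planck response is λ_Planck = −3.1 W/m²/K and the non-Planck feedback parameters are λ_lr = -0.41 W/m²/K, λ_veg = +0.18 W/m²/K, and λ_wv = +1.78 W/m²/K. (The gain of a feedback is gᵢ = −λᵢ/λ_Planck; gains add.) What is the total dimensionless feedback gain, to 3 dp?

0.500

Convert to gains: g_lr = -0.41/3.1 = -0.1323; g_veg = 0.18/3.1 = 0.05806; g_wv = 1.78/3.1 = 0.5742.
Total gain g = 0.49996.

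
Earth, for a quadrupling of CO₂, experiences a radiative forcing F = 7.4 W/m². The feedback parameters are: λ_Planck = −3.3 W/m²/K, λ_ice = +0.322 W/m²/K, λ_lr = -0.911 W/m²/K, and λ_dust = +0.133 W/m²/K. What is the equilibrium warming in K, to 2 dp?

Net feedback parameter λ = (−3.3) + (+0.322) + (-0.911) + (+0.133) = -3.756 W/m²/K.
ΔT = −F/λ = −7.4/(-3.756) = 1.97 K.

1.97 K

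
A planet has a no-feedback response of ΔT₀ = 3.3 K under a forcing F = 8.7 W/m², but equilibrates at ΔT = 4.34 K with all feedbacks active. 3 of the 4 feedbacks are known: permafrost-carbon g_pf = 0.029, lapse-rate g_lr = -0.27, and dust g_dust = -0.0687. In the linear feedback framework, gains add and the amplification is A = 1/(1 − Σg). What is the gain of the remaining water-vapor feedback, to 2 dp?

Amplification A = ΔT/ΔT₀ = 4.34/3.3 = 1.315.
Total gain g = 1 − 1/A = 1 − 1/1.315 = 0.2395.
Known gains sum to 0.029 − 0.27 − 0.0687 = -0.3097.
g_wv = 0.2395 + 0.3097 = 0.55.

0.55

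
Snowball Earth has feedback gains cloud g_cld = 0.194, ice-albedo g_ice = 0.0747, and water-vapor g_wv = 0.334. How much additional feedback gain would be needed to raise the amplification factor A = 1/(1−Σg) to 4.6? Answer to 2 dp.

0.18

Current total gain = 0.6027.
Target gain for A = 4.6: g* = 1 − 1/4.6 = 0.7826.
Additional gain needed = 0.7826 − 0.6027 = 0.18.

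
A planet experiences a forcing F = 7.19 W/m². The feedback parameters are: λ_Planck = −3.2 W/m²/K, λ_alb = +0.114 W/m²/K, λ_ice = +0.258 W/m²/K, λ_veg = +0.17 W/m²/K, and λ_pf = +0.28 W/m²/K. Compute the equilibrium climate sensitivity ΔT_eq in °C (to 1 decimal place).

3.0 °C

Net feedback parameter λ = (−3.2) + (+0.114) + (+0.258) + (+0.17) + (+0.28) = -2.378 W/m²/K.
ΔT = −F/λ = −7.19/(-2.378) = 3.0 °C.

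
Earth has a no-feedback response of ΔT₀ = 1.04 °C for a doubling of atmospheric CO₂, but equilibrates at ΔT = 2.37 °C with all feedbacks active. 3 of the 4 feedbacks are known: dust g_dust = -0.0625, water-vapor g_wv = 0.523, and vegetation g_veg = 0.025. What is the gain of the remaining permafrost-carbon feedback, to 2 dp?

Amplification A = ΔT/ΔT₀ = 2.37/1.04 = 2.279.
Total gain g = 1 − 1/A = 1 − 1/2.279 = 0.5612.
Known gains sum to -0.0625 + 0.523 + 0.025 = 0.4855.
g_pf = 0.5612 − 0.4855 = 0.08.

0.08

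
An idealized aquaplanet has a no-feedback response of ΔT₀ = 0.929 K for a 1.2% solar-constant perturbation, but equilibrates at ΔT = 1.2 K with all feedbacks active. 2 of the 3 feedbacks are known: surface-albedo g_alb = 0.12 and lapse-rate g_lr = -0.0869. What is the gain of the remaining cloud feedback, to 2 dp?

Amplification A = ΔT/ΔT₀ = 1.2/0.929 = 1.292.
Total gain g = 1 − 1/A = 1 − 1/1.292 = 0.226.
Known gains sum to 0.12 − 0.0869 = 0.0331.
g_cld = 0.226 − 0.0331 = 0.19.

0.19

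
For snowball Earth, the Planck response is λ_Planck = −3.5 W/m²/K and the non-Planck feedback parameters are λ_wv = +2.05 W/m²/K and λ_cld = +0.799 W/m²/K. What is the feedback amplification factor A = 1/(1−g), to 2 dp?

Convert to gains: g_wv = 2.05/3.5 = 0.5857; g_cld = 0.799/3.5 = 0.2283.
Total gain g = 0.814.
A = 1/(1 − 0.814) = 5.38.

5.38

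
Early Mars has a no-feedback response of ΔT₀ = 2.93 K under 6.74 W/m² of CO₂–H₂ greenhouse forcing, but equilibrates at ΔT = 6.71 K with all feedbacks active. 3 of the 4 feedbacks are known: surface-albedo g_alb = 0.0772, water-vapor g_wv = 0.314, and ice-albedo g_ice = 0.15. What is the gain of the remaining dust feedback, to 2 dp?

Amplification A = ΔT/ΔT₀ = 6.71/2.93 = 2.29.
Total gain g = 1 − 1/A = 1 − 1/2.29 = 0.5633.
Known gains sum to 0.0772 + 0.314 + 0.15 = 0.5412.
g_dust = 0.5633 − 0.5412 = 0.02.

0.02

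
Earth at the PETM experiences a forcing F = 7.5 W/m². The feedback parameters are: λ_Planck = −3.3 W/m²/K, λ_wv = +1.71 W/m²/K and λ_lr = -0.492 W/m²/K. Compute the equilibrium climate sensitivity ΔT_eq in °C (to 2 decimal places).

3.60 °C

Net feedback parameter λ = (−3.3) + (+1.71) + (-0.492) = -2.082 W/m²/K.
ΔT = −F/λ = −7.5/(-2.082) = 3.60 °C.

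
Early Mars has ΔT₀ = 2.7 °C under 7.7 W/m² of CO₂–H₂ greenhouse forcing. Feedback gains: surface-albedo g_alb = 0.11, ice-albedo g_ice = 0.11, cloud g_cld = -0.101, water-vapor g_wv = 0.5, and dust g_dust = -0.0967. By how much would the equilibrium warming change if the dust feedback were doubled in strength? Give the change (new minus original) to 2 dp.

Original: g = 0.5223, ΔT = 2.7/(1−0.5223) = 5.6521 °C.
With doubled dust: g' = 0.4256, ΔT' = 2.7/(1−0.4256) = 4.7006 °C.
Change = 4.7006 − 5.6521 = -0.95 °C.

-0.95 °C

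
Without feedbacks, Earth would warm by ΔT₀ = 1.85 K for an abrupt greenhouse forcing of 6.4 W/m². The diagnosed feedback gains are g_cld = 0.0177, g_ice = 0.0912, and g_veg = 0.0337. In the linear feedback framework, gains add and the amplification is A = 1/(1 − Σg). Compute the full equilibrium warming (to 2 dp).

Total gain g = 0.0177 + 0.0912 + 0.0337 = 0.1426.
Amplification A = 1/(1 − 0.1426) = 1.166.
ΔT = 1.85 × 1.166 = 2.16 K.

2.16 K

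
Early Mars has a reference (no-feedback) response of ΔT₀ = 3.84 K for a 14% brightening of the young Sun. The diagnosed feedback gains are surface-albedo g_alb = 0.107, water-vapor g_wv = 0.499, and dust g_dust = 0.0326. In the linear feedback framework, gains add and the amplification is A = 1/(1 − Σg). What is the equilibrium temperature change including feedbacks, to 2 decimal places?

Total gain g = 0.107 + 0.499 + 0.0326 = 0.6386.
Amplification A = 1/(1 − 0.6386) = 2.767.
ΔT = 3.84 × 2.767 = 10.63 K.

10.63 K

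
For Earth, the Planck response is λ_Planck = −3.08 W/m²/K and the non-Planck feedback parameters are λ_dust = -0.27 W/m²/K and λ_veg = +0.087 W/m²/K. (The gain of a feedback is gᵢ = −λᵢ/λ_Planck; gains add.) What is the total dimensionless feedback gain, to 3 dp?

-0.059

Convert to gains: g_dust = -0.27/3.08 = -0.08766; g_veg = 0.087/3.08 = 0.02825.
Total gain g = -0.05941.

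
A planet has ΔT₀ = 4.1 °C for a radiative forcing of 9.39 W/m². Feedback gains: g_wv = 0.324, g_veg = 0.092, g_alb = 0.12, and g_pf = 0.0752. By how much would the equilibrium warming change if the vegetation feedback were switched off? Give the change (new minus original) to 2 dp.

Original: g = 0.6112, ΔT = 4.1/(1−0.6112) = 10.5453 °C.
Without vegetation: g' = 0.5192, ΔT' = 4.1/(1−0.5192) = 8.5275 °C.
Change = 8.5275 − 10.5453 = -2.02 °C.

-2.02 °C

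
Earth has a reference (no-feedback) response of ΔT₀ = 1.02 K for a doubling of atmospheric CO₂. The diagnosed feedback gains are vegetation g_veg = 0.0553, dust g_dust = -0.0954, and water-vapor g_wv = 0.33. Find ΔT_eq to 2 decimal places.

1.44 K

Total gain g = 0.0553 − 0.0954 + 0.33 = 0.2899.
Amplification A = 1/(1 − 0.2899) = 1.408.
ΔT = 1.02 × 1.408 = 1.44 K.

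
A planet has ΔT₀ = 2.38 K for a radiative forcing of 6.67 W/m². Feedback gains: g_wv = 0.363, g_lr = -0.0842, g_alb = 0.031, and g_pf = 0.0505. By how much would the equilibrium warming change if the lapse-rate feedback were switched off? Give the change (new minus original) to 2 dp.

0.56 K

Original: g = 0.3603, ΔT = 2.38/(1−0.3603) = 3.7205 K.
Without lapse-rate: g' = 0.4445, ΔT' = 2.38/(1−0.4445) = 4.2844 K.
Change = 4.2844 − 3.7205 = 0.56 K.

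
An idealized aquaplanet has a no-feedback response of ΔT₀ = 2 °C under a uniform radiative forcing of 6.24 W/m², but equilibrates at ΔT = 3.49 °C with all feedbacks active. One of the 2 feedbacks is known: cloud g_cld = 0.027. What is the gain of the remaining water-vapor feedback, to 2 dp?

0.40

Amplification A = ΔT/ΔT₀ = 3.49/2 = 1.745.
Total gain g = 1 − 1/A = 1 − 1/1.745 = 0.4269.
The known gain is 0.027.
g_wv = 0.4269 − 0.027 = 0.40.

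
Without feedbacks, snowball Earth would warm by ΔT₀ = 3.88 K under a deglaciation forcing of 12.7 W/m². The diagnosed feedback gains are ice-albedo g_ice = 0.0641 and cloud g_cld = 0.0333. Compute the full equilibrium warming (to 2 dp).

4.30 K

Total gain g = 0.0641 + 0.0333 = 0.0974.
Amplification A = 1/(1 − 0.0974) = 1.108.
ΔT = 3.88 × 1.108 = 4.30 K.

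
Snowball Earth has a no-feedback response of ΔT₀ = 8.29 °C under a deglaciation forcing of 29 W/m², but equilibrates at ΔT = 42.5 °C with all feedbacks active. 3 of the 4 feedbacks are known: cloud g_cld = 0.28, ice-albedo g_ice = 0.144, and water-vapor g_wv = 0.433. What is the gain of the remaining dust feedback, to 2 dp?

Amplification A = ΔT/ΔT₀ = 42.5/8.29 = 5.127.
Total gain g = 1 − 1/A = 1 − 1/5.127 = 0.805.
Known gains sum to 0.28 + 0.144 + 0.433 = 0.857.
g_dust = 0.805 − 0.857 = -0.05.

-0.05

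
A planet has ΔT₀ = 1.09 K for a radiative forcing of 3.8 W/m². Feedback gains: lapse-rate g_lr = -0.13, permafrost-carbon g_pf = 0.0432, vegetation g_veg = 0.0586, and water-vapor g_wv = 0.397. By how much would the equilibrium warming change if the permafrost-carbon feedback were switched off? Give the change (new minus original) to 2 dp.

Original: g = 0.3688, ΔT = 1.09/(1−0.3688) = 1.7269 K.
Without permafrost-carbon: g' = 0.3256, ΔT' = 1.09/(1−0.3256) = 1.6163 K.
Change = 1.6163 − 1.7269 = -0.11 K.

-0.11 K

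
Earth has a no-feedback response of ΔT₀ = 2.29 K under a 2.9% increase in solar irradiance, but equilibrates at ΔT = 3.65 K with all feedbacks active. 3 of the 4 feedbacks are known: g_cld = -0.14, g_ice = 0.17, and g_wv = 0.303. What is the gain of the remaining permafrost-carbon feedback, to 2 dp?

Amplification A = ΔT/ΔT₀ = 3.65/2.29 = 1.594.
Total gain g = 1 − 1/A = 1 − 1/1.594 = 0.3726.
Known gains sum to -0.14 + 0.17 + 0.303 = 0.333.
g_pf = 0.3726 − 0.333 = 0.04.

0.04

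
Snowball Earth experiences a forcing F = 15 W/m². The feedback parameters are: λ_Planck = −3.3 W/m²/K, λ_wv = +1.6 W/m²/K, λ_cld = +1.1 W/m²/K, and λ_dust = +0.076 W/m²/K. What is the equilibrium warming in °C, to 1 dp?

28.6 °C

Net feedback parameter λ = (−3.3) + (+1.6) + (+1.1) + (+0.076) = -0.524 W/m²/K.
ΔT = −F/λ = −15/(-0.524) = 28.6 °C.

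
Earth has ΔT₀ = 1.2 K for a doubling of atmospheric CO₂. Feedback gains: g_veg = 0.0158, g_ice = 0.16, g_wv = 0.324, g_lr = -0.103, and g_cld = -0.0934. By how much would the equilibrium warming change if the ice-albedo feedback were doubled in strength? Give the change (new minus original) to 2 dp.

Original: g = 0.3034, ΔT = 1.2/(1−0.3034) = 1.7227 K.
With doubled ice-albedo: g' = 0.4634, ΔT' = 1.2/(1−0.4634) = 2.2363 K.
Change = 2.2363 − 1.7227 = 0.51 K.

0.51 K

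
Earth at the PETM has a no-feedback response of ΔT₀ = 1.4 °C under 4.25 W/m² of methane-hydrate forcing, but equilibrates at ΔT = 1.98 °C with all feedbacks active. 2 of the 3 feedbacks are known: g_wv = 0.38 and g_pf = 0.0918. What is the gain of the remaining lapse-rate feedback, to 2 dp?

Amplification A = ΔT/ΔT₀ = 1.98/1.4 = 1.414.
Total gain g = 1 − 1/A = 1 − 1/1.414 = 0.2928.
Known gains sum to 0.38 + 0.0918 = 0.4718.
g_lr = 0.2928 − 0.4718 = -0.18.

-0.18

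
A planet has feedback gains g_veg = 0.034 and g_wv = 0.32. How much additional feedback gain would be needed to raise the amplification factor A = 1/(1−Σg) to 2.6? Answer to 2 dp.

Current total gain = 0.354.
Target gain for A = 2.6: g* = 1 − 1/2.6 = 0.6154.
Additional gain needed = 0.6154 − 0.354 = 0.26.

0.26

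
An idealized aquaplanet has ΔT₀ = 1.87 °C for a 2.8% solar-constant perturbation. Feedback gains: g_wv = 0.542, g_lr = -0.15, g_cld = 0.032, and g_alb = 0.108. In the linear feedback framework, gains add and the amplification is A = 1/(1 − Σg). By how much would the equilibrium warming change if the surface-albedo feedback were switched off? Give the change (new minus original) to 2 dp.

Original: g = 0.532, ΔT = 1.87/(1−0.532) = 3.9957 °C.
Without surface-albedo: g' = 0.424, ΔT' = 1.87/(1−0.424) = 3.2465 °C.
Change = 3.2465 − 3.9957 = -0.75 °C.

-0.75 °C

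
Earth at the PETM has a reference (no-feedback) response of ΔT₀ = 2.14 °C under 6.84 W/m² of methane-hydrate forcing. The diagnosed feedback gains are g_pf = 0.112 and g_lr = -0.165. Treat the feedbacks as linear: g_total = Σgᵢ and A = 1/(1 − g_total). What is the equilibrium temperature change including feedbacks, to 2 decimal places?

Total gain g = 0.112 − 0.165 = -0.053.
Amplification A = 1/(1 + 0.053) = 0.9497.
ΔT = 2.14 × 0.9497 = 2.03 °C.

2.03 °C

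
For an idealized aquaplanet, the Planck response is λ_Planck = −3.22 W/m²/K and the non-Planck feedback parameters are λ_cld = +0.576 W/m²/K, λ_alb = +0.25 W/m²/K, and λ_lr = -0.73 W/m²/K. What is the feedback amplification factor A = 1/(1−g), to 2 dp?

Convert to gains: g_cld = 0.576/3.22 = 0.1789; g_alb = 0.25/3.22 = 0.07764; g_lr = -0.73/3.22 = -0.2267.
Total gain g = 0.02984.
A = 1/(1 − 0.02984) = 1.03.

1.03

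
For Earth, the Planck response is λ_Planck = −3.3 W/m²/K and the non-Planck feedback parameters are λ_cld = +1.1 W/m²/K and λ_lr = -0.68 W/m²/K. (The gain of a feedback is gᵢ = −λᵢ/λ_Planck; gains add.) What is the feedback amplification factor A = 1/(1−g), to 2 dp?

Convert to gains: g_cld = 1.1/3.3 = 0.3333; g_lr = -0.68/3.3 = -0.2061.
Total gain g = 0.1272.
A = 1/(1 − 0.1272) = 1.15.

1.15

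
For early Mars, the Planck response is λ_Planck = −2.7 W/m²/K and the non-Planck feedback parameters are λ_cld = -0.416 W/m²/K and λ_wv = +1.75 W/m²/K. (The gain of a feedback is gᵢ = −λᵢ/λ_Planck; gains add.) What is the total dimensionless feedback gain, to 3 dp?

0.494

Convert to gains: g_cld = -0.416/2.7 = -0.1541; g_wv = 1.75/2.7 = 0.6481.
Total gain g = 0.494.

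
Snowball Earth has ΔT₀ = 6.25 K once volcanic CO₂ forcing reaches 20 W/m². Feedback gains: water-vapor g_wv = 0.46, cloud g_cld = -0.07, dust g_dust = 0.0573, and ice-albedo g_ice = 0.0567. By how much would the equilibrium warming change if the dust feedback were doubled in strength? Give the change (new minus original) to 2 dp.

Original: g = 0.504, ΔT = 6.25/(1−0.504) = 12.6008 K.
With doubled dust: g' = 0.5613, ΔT' = 6.25/(1−0.5613) = 14.2466 K.
Change = 14.2466 − 12.6008 = 1.65 K.

1.65 K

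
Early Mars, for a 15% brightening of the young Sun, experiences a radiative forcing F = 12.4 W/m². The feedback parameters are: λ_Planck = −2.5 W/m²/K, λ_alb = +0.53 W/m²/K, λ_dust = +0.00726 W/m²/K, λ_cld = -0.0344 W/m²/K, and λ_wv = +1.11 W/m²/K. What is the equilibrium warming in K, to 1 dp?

Net feedback parameter λ = (−2.5) + (+0.53) + (+0.00726) + (-0.0344) + (+1.11) = -0.88714 W/m²/K.
ΔT = −F/λ = −12.4/(-0.88714) = 14.0 K.

14.0 K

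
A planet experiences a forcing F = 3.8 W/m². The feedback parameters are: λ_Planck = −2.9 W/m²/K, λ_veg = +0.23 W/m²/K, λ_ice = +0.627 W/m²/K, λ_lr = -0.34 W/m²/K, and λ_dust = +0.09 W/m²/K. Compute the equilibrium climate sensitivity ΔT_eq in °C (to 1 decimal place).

Net feedback parameter λ = (−2.9) + (+0.23) + (+0.627) + (-0.34) + (+0.09) = -2.293 W/m²/K.
ΔT = −F/λ = −3.8/(-2.293) = 1.7 °C.

1.7 °C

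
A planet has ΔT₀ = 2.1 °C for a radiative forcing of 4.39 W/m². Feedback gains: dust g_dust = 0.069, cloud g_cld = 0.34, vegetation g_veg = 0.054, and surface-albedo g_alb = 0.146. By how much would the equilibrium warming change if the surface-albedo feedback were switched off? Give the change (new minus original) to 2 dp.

-1.46 °C

Original: g = 0.609, ΔT = 2.1/(1−0.609) = 5.3708 °C.
Without surface-albedo: g' = 0.463, ΔT' = 2.1/(1−0.463) = 3.9106 °C.
Change = 3.9106 − 5.3708 = -1.46 °C.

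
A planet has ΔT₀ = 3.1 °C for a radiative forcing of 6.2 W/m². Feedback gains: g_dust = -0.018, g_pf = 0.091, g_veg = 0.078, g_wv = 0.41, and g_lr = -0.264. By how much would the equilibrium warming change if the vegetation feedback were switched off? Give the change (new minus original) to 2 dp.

-0.44 °C

Original: g = 0.297, ΔT = 3.1/(1−0.297) = 4.4097 °C.
Without vegetation: g' = 0.219, ΔT' = 3.1/(1−0.219) = 3.9693 °C.
Change = 3.9693 − 4.4097 = -0.44 °C.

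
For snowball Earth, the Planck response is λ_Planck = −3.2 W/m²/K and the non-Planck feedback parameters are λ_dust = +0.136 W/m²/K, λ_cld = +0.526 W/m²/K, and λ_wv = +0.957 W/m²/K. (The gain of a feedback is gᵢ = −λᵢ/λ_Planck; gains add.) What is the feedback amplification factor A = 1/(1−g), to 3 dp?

2.024

Convert to gains: g_dust = 0.136/3.2 = 0.0425; g_cld = 0.526/3.2 = 0.1644; g_wv = 0.957/3.2 = 0.2991.
Total gain g = 0.506.
A = 1/(1 − 0.506) = 2.024.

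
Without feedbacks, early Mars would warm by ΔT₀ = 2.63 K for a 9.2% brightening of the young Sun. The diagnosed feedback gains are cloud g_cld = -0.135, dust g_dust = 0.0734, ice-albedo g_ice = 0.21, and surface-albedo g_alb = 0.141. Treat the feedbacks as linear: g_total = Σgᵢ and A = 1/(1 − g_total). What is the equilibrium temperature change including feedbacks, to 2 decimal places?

3.70 K

Total gain g = -0.135 + 0.0734 + 0.21 + 0.141 = 0.2894.
Amplification A = 1/(1 − 0.2894) = 1.407.
ΔT = 2.63 × 1.407 = 3.70 K.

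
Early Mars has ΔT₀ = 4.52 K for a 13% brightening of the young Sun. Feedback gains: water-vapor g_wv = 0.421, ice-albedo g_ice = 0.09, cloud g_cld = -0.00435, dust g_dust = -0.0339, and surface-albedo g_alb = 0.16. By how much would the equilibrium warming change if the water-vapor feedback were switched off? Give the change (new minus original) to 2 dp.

-6.57 K

Original: g = 0.63275, ΔT = 4.52/(1−0.63275) = 12.3077 K.
Without water-vapor: g' = 0.21175, ΔT' = 4.52/(1−0.21175) = 5.7342 K.
Change = 5.7342 − 12.3077 = -6.57 K.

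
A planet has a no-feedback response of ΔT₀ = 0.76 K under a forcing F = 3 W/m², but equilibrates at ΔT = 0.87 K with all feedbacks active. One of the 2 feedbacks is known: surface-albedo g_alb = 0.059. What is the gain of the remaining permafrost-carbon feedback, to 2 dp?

0.07

Amplification A = ΔT/ΔT₀ = 0.87/0.76 = 1.145.
Total gain g = 1 − 1/A = 1 − 1/1.145 = 0.1266.
The known gain is 0.059.
g_pf = 0.1266 − 0.059 = 0.07.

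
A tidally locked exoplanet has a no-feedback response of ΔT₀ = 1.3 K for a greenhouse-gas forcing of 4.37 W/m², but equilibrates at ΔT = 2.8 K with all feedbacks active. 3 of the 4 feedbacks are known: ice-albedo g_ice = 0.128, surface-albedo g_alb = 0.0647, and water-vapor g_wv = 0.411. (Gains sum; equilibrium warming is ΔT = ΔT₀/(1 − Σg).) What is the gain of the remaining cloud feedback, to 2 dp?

-0.07

Amplification A = ΔT/ΔT₀ = 2.8/1.3 = 2.154.
Total gain g = 1 − 1/A = 1 − 1/2.154 = 0.5357.
Known gains sum to 0.128 + 0.0647 + 0.411 = 0.6037.
g_cld = 0.5357 − 0.6037 = -0.07.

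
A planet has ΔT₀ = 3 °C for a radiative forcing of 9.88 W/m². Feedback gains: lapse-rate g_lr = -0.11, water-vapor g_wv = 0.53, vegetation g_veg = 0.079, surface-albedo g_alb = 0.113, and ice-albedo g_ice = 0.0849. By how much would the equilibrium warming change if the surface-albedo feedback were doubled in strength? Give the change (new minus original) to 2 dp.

Original: g = 0.6969, ΔT = 3/(1−0.6969) = 9.8977 °C.
With doubled surface-albedo: g' = 0.8099, ΔT' = 3/(1−0.8099) = 15.7812 °C.
Change = 15.7812 − 9.8977 = 5.88 °C.

5.88 °C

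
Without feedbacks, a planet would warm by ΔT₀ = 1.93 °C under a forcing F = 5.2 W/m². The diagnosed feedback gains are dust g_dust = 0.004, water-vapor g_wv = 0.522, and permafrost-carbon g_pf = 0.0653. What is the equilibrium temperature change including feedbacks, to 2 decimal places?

4.72 °C

Total gain g = 0.004 + 0.522 + 0.0653 = 0.5913.
Amplification A = 1/(1 − 0.5913) = 2.447.
ΔT = 1.93 × 2.447 = 4.72 °C.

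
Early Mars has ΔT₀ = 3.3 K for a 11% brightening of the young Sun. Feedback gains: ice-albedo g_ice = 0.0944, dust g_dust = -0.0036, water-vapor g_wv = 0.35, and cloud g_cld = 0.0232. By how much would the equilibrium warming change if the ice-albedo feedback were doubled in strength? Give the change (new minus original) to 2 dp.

Original: g = 0.464, ΔT = 3.3/(1−0.464) = 6.1567 K.
With doubled ice-albedo: g' = 0.5584, ΔT' = 3.3/(1−0.5584) = 7.4728 K.
Change = 7.4728 − 6.1567 = 1.32 K.

1.32 K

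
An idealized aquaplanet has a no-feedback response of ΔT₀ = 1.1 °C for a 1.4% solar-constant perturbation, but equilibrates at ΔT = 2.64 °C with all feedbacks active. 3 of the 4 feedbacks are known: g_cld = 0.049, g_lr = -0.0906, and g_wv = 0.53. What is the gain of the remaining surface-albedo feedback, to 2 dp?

0.09

Amplification A = ΔT/ΔT₀ = 2.64/1.1 = 2.4.
Total gain g = 1 − 1/A = 1 − 1/2.4 = 0.5833.
Known gains sum to 0.049 − 0.0906 + 0.53 = 0.4884.
g_alb = 0.5833 − 0.4884 = 0.09.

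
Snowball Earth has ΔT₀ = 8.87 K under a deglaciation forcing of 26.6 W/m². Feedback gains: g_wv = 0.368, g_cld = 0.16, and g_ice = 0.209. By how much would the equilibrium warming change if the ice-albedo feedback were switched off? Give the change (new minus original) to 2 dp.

-14.93 K

Original: g = 0.737, ΔT = 8.87/(1−0.737) = 33.7262 K.
Without ice-albedo: g' = 0.528, ΔT' = 8.87/(1−0.528) = 18.7924 K.
Change = 18.7924 − 33.7262 = -14.93 K.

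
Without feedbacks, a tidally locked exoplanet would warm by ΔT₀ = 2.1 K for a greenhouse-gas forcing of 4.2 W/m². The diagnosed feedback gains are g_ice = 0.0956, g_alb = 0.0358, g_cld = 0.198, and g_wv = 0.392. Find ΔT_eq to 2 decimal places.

Total gain g = 0.0956 + 0.0358 + 0.198 + 0.392 = 0.7214.
Amplification A = 1/(1 − 0.7214) = 3.589.
ΔT = 2.1 × 3.589 = 7.54 K.

7.54 K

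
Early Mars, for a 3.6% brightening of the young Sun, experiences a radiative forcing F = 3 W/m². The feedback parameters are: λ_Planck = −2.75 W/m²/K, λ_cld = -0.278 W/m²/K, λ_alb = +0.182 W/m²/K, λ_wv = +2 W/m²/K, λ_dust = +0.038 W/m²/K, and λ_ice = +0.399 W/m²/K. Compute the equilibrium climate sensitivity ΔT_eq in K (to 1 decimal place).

Net feedback parameter λ = (−2.75) + (-0.278) + (+0.182) + (+2) + (+0.038) + (+0.399) = -0.409 W/m²/K.
ΔT = −F/λ = −3/(-0.409) = 7.3 K.

7.3 K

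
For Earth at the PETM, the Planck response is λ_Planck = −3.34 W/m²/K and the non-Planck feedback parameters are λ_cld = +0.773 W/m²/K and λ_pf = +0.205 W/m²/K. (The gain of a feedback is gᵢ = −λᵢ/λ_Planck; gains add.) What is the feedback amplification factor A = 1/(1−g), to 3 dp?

Convert to gains: g_cld = 0.773/3.34 = 0.2314; g_pf = 0.205/3.34 = 0.06138.
Total gain g = 0.29278.
A = 1/(1 − 0.29278) = 1.414.

1.414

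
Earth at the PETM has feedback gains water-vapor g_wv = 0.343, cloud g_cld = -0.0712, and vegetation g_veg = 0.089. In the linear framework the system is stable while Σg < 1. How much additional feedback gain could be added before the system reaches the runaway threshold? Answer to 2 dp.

Current total gain = 0.343 − 0.0712 + 0.089 = 0.3608.
Margin to runaway = 1 − 0.3608 = 0.64.

0.64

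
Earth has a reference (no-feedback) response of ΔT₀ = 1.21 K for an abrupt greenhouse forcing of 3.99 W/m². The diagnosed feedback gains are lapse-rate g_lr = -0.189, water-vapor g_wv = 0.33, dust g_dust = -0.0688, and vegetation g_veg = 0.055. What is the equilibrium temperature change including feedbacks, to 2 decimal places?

Total gain g = -0.189 + 0.33 − 0.0688 + 0.055 = 0.1272.
Amplification A = 1/(1 − 0.1272) = 1.146.
ΔT = 1.21 × 1.146 = 1.39 K.

1.39 K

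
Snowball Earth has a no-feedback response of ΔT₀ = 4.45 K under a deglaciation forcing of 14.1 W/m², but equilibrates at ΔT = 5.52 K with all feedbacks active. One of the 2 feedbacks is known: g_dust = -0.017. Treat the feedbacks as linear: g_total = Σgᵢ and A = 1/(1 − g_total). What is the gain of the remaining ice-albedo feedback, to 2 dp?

Amplification A = ΔT/ΔT₀ = 5.52/4.45 = 1.24.
Total gain g = 1 − 1/A = 1 − 1/1.24 = 0.1935.
The known gain is -0.017.
g_ice = 0.1935 + 0.017 = 0.21.

0.21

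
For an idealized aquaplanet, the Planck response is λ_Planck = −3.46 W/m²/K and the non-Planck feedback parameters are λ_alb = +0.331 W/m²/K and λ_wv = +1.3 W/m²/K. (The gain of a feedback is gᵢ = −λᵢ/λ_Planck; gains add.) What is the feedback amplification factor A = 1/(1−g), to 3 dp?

Convert to gains: g_alb = 0.331/3.46 = 0.09566; g_wv = 1.3/3.46 = 0.3757.
Total gain g = 0.47136.
A = 1/(1 − 0.47136) = 1.892.

1.892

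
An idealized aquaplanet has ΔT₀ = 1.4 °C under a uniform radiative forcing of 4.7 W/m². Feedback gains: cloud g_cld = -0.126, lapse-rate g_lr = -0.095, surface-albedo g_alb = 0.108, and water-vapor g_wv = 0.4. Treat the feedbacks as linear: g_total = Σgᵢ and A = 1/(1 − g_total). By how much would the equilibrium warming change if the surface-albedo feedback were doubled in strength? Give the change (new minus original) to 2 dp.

Original: g = 0.287, ΔT = 1.4/(1−0.287) = 1.9635 °C.
With doubled surface-albedo: g' = 0.395, ΔT' = 1.4/(1−0.395) = 2.3140 °C.
Change = 2.3140 − 1.9635 = 0.35 °C.

0.35 °C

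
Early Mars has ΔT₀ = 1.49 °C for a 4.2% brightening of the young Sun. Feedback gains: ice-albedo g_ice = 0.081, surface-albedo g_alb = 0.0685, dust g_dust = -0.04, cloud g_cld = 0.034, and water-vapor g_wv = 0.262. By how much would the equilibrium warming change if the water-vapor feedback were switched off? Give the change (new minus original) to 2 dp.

-0.77 °C

Original: g = 0.4055, ΔT = 1.49/(1−0.4055) = 2.5063 °C.
Without water-vapor: g' = 0.1435, ΔT' = 1.49/(1−0.1435) = 1.7396 °C.
Change = 1.7396 − 2.5063 = -0.77 °C.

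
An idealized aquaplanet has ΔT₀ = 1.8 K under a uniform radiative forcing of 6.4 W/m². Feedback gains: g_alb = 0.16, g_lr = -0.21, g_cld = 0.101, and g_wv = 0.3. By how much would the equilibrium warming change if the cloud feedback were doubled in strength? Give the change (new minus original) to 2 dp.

0.51 K

Original: g = 0.351, ΔT = 1.8/(1−0.351) = 2.7735 K.
With doubled cloud: g' = 0.452, ΔT' = 1.8/(1−0.452) = 3.2847 K.
Change = 3.2847 − 2.7735 = 0.51 K.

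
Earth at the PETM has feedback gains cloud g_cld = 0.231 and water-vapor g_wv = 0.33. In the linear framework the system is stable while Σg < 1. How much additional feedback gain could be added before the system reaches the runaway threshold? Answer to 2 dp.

Current total gain = 0.231 + 0.33 = 0.561.
Margin to runaway = 1 − 0.561 = 0.44.

0.44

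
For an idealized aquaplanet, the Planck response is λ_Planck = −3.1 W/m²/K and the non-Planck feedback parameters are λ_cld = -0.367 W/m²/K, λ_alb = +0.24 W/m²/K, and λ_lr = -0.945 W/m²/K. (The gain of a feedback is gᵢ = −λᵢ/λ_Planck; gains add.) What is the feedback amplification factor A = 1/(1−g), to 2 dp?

0.74

Convert to gains: g_cld = -0.367/3.1 = -0.1184; g_alb = 0.24/3.1 = 0.07742; g_lr = -0.945/3.1 = -0.3048.
Total gain g = -0.34578.
A = 1/(1 + 0.34578) = 0.74.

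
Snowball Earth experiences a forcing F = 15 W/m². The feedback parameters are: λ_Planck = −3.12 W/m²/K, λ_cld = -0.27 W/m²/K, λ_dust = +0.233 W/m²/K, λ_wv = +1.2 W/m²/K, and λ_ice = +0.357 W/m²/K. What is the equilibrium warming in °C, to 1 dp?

9.4 °C

Net feedback parameter λ = (−3.12) + (-0.27) + (+0.233) + (+1.2) + (+0.357) = -1.6 W/m²/K.
ΔT = −F/λ = −15/(-1.6) = 9.4 °C.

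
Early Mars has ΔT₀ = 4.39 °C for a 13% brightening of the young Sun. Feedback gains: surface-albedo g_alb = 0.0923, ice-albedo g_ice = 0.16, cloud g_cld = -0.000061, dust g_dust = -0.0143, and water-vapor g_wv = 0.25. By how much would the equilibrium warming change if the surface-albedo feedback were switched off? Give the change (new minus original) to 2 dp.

-1.31 °C

Original: g = 0.487939, ΔT = 4.39/(1−0.487939) = 8.5732 °C.
Without surface-albedo: g' = 0.395639, ΔT' = 4.39/(1−0.395639) = 7.2639 °C.
Change = 7.2639 − 8.5732 = -1.31 °C.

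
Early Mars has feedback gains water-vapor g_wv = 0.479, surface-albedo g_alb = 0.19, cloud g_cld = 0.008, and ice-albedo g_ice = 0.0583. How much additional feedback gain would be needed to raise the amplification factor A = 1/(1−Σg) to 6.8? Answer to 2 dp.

Current total gain = 0.7353.
Target gain for A = 6.8: g* = 1 − 1/6.8 = 0.8529.
Additional gain needed = 0.8529 − 0.7353 = 0.12.

0.12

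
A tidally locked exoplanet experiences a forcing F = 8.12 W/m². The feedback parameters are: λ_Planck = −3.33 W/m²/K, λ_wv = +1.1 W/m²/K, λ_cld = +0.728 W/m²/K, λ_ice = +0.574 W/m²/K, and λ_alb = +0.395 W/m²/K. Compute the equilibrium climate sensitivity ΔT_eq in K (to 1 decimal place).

Net feedback parameter λ = (−3.33) + (+1.1) + (+0.728) + (+0.574) + (+0.395) = -0.533 W/m²/K.
ΔT = −F/λ = −8.12/(-0.533) = 15.2 K.

15.2 K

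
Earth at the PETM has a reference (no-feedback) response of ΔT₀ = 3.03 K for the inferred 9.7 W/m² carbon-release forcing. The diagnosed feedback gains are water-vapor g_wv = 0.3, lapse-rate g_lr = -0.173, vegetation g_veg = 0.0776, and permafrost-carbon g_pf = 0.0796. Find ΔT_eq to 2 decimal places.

4.23 K

Total gain g = 0.3 − 0.173 + 0.0776 + 0.0796 = 0.2842.
Amplification A = 1/(1 − 0.2842) = 1.397.
ΔT = 3.03 × 1.397 = 4.23 K.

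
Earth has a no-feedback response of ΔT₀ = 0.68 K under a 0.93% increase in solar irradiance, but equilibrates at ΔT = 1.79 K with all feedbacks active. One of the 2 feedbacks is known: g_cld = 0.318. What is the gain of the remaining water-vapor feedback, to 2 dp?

0.30

Amplification A = ΔT/ΔT₀ = 1.79/0.68 = 2.632.
Total gain g = 1 − 1/A = 1 − 1/2.632 = 0.6201.
The known gain is 0.318.
g_wv = 0.6201 − 0.318 = 0.30.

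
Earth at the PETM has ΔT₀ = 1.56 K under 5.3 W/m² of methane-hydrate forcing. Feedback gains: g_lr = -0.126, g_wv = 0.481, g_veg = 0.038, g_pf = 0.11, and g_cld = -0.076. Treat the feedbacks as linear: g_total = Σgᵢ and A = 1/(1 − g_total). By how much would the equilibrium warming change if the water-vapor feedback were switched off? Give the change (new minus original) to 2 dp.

-1.24 K

Original: g = 0.427, ΔT = 1.56/(1−0.427) = 2.7225 K.
Without water-vapor: g' = -0.054, ΔT' = 1.56/(1+0.054) = 1.4801 K.
Change = 1.4801 − 2.7225 = -1.24 K.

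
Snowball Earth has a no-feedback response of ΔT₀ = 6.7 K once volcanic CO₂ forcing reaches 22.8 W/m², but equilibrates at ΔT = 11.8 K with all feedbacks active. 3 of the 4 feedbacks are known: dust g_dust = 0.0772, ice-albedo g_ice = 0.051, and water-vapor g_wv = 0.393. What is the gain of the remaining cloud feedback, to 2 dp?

Amplification A = ΔT/ΔT₀ = 11.8/6.7 = 1.761.
Total gain g = 1 − 1/A = 1 − 1/1.761 = 0.4321.
Known gains sum to 0.0772 + 0.051 + 0.393 = 0.5212.
g_cld = 0.4321 − 0.5212 = -0.09.

-0.09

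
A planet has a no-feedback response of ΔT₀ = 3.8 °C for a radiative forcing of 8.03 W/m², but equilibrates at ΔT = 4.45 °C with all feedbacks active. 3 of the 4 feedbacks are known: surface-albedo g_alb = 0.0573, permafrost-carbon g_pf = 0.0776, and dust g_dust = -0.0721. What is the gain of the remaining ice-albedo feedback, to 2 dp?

Amplification A = ΔT/ΔT₀ = 4.45/3.8 = 1.171.
Total gain g = 1 − 1/A = 1 − 1/1.171 = 0.146.
Known gains sum to 0.0573 + 0.0776 − 0.0721 = 0.0628.
g_ice = 0.146 − 0.0628 = 0.08.

0.08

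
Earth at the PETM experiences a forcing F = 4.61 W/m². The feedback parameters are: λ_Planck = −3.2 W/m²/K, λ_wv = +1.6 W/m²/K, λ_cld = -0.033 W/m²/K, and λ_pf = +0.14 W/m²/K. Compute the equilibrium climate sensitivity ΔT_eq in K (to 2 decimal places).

Net feedback parameter λ = (−3.2) + (+1.6) + (-0.033) + (+0.14) = -1.493 W/m²/K.
ΔT = −F/λ = −4.61/(-1.493) = 3.09 K.

3.09 K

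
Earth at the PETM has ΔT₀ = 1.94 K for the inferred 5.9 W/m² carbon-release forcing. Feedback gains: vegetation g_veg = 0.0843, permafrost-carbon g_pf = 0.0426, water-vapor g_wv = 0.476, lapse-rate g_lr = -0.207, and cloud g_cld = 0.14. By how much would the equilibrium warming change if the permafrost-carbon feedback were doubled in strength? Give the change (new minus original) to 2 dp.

Original: g = 0.5359, ΔT = 1.94/(1−0.5359) = 4.1801 K.
With doubled permafrost-carbon: g' = 0.5785, ΔT' = 1.94/(1−0.5785) = 4.6026 K.
Change = 4.6026 − 4.1801 = 0.42 K.

0.42 K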